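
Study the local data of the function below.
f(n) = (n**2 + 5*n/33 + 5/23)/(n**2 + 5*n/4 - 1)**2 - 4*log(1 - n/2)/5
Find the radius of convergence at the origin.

Denominator factor (n**2 + 5*n/4 - 1)^2: discriminant 89/16, real irrational roots -5/8 + (1/8)*sqrt(89) and -5/8 - (1/8)*sqrt(89); poles of order 2, moduli -5/8 + (1/8)*sqrt(89) and 5/8 + (1/8)*sqrt(89).
Branch term (-4/5)*log(1 - n/(2)): its argument vanishes at n = 2, a logarithmic branch point, modulus 2.
The radius of convergence is the smallest modulus among the singular points: -5/8 + (1/8)*sqrt(89).

The radius of convergence is -5/8 + (1/8)*sqrt(89).


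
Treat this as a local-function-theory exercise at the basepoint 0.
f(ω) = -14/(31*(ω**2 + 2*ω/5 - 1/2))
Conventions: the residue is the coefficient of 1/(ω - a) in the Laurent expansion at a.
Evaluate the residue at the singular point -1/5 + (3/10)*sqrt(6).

The residue is -(35/279)*sqrt(6).

The factor ω**2 + 2*ω/5 - 1/2 splits as (ω - a)(ω - a') with a = -1/5 + (3/10)*sqrt(6), a' = -1/5 - (3/10)*sqrt(6). At the order-1 pole a set g(ω) = (ω - a)*f(ω) = [-14/31] / (ω - a').
Simple pole: residue = g(a) at a = -1/5 + (3/10)*sqrt(6), which is -(35/279)*sqrt(6).


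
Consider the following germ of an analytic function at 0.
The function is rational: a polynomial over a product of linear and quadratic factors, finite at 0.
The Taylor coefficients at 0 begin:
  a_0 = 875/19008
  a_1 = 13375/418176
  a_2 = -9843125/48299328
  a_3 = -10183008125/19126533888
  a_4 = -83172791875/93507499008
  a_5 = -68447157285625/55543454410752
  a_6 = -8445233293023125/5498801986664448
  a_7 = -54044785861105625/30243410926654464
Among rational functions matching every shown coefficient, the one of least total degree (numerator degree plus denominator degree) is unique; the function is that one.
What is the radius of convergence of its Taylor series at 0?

No rational of total degree below 6 reproduces all 8 coefficients; solving the [2/4] Pade equations on them gives f(ζ) = (26*ζ**2/7 + 3*ζ/2 - 7/8)/((ζ - 6/5)**3*(ζ + 11)), whose expansion matches every shown term.
Denominator factor (ζ - 6/5)^3: pole of order 3 at 6/5, modulus 6/5.
Denominator factor (ζ + 11): pole of order 1 at -11, modulus 11.
The radius of convergence is the smallest modulus among the singular points: 6/5.

The radius of convergence is 6/5.


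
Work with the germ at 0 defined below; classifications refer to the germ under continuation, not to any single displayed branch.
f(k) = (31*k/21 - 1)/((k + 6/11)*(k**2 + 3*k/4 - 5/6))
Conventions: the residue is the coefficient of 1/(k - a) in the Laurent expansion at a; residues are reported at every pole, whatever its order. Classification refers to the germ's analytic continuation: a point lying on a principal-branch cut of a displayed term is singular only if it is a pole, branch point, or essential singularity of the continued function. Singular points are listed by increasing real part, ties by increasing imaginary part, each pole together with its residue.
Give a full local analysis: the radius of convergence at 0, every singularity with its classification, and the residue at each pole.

Denominator factor (k**2 + 3*k/4 - 5/6): discriminant 187/48, real irrational roots -3/8 + (1/24)*sqrt(561) and -3/8 - (1/24)*sqrt(561); poles of order 1, moduli -3/8 + (1/24)*sqrt(561) and 3/8 + (1/24)*sqrt(561).
Denominator factor (k + 6/11): pole of order 1 at -6/11, modulus 6/11.
The radius of convergence is the smallest modulus among the singular points: 6/11.
The factor k**2 + 3*k/4 - 5/6 splits as (k - a)(k - a') with a = -3/8 - (1/24)*sqrt(561), a' = -3/8 + (1/24)*sqrt(561). At the order-1 pole a set g(k) = (k - a)*f(k) = [(31*k/21 - 1)/(k + 6/11)] / (k - a').
Simple pole: residue = g(a) at a = -3/8 - (1/24)*sqrt(561), which is -4587/4802 - (9439/244902)*sqrt(561).
At the order-1 pole -6/11 set g(k) = (k - (-6/11))*f(k) = (31*k/21 - 1)/(k**2 + 3*k/4 - 5/6).
Simple pole: residue = g(a) at a = -6/11, which is 4587/2401.
The factor k**2 + 3*k/4 - 5/6 splits as (k - a)(k - a') with a = -3/8 + (1/24)*sqrt(561), a' = -3/8 - (1/24)*sqrt(561). At the order-1 pole a set g(k) = (k - a)*f(k) = [(31*k/21 - 1)/(k + 6/11)] / (k - a').
Simple pole: residue = g(a) at a = -3/8 + (1/24)*sqrt(561), which is -4587/4802 + (9439/244902)*sqrt(561).
List the singular points by increasing real part (a conjugate pair: the negative imaginary part first).

Radius of convergence at 0: 6/11.
At -3/8 - (1/24)*sqrt(561): a pole of order 1; residue -4587/4802 - (9439/244902)*sqrt(561).
At -6/11: a pole of order 1; residue 4587/2401.
At -3/8 + (1/24)*sqrt(561): a pole of order 1; residue -4587/4802 + (9439/244902)*sqrt(561).


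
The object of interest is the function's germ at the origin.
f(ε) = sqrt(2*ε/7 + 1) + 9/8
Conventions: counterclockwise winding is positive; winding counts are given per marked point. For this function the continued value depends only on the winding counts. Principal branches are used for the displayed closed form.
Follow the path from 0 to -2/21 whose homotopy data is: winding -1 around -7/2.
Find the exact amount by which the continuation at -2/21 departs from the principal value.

The rational part is single-valued and drops out of the difference; each branch term changes only by its own monodromy.
(1)*sqrt(1 - ε/(-7/2)): winding -1 is odd, the square root flips sign, contributing -2*(1)*sqrt(1 - (-2/21)/(-7/2)) = -2*(1)*sqrt(143/147) = -(2/21)*sqrt(429).
Summing the contributions at ε = -2/21 gives -(2/21)*sqrt(429).

Continued minus principal equals -(2/21)*sqrt(429).


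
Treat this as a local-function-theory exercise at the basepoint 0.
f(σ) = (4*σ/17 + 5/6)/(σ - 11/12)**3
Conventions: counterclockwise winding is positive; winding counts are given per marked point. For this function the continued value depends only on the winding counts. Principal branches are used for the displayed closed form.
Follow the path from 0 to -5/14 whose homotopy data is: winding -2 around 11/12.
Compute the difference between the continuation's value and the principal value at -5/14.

Continued minus principal equals 0.

The function is rational, hence single-valued: continuing it around any pole returns the same value, so the difference is 0.


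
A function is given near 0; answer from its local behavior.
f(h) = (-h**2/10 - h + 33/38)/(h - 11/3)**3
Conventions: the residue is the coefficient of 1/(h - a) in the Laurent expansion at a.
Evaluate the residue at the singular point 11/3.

At the order-3 pole 11/3 set g(h) = (h - (11/3))^3*f(h) = -h**2/10 - h + 33/38.
Order-3 pole: residue = g''(a)/2; g''(11/3) = -1/5, so the residue is -1/10.

The residue is -1/10.


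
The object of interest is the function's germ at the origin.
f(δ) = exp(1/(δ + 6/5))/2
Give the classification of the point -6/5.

The exponent 1/(δ - (-6/5)) has a pole at -6/5, so exp(1/(δ - (-6/5))) takes every nonzero value near it: an essential singularity (not a pole of any order).

The point is an essential singularity.


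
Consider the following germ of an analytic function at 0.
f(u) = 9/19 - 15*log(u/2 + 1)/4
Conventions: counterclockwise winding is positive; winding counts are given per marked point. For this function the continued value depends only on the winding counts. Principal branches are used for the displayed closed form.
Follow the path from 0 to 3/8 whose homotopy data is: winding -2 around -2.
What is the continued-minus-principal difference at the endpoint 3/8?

The rational part is single-valued and drops out of the difference; each branch term changes only by its own monodromy.
(-15/4)*log(1 - u/(-2)): each positive loop around -2 adds 2*pi*i to the log, so winding -2 contributes (-15/4)*(-2)*2*pi*i = (15)*pi*i.
Summing the contributions at u = 3/8 gives (15)*pi*i.

Continued minus principal equals (15)*pi*i.


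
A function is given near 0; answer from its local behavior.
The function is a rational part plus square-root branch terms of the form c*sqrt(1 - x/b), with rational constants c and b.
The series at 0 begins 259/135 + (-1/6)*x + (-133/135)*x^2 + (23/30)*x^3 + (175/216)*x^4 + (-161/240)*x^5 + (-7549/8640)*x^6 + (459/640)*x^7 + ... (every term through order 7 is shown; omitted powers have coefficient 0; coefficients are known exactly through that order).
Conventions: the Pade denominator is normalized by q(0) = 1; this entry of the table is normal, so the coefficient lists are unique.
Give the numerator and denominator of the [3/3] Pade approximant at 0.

Taylor coefficients needed (read off): a_0 = 259/135, a_1 = -1/6, a_2 = -133/135, a_3 = 23/30, a_4 = 175/216, a_5 = -161/240, a_6 = -7549/8640.
Write the denominator as Q(x) = 1 + q1*x + q2*x^2 + q3*x^3. Requiring Q*f - P = O(x^7) with deg P <= 3 kills the coefficients of x^4..x^6 in Q*f:
  x^4: a_4 + q1*a_3 + q2*a_2 + q3*a_1 = 0, i.e. 175/216 + (23/30)*q1 + (-133/135)*q2 + (-1/6)*q3 = 0.
  x^5: a_5 + q1*a_4 + q2*a_3 + q3*a_2 = 0, i.e. -161/240 + (175/216)*q1 + (23/30)*q2 + (-133/135)*q3 = 0.
  x^6: a_6 + q1*a_5 + q2*a_4 + q3*a_3 = 0, i.e. -7549/8640 + (-161/240)*q1 + (175/216)*q2 + (23/30)*q3 = 0.
Solving this linear system: q1 = 8849192/28983445, q2 = 232079267/231867560, q3 = 10117238/28983445.
The numerator is Q*f truncated at degree 3: P0 = a_0 = 259/135; P1 = a_1 + q1*a_0 = 3279626431/7825530150; P2 = a_2 + q1*a_1 + q2*a_0 = 1025084819/1159337800; P3 = a_3 + q1*a_2 + q2*a_1 + q3*a_0 = 2246213763/2318675600.

The Pade approximant has numerator coefficients [259/135, 3279626431/7825530150, 1025084819/1159337800, 2246213763/2318675600]; denominator coefficients [1, 8849192/28983445, 232079267/231867560, 10117238/28983445].


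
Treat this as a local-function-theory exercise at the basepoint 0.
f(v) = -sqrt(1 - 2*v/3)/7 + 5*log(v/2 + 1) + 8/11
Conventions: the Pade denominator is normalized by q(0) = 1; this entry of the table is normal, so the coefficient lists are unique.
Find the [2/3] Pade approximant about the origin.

The Pade approximant has numerator coefficients [45/77, 20285979917/6811970352, 26890483541/20435911056]; denominator coefficients [1, 456038255/619270032, 120394877/1238540064, -321361447/44587442304].

Taylor coefficients needed (expand at 0): a_0 = 45/77, a_1 = 107/42, a_2 = -311/504, a_3 = 319/1512, a_4 = -2795/36288, a_5 = 247/7776.
Write the denominator as Q(v) = 1 + q1*v + q2*v^2 + q3*v^3. Requiring Q*f - P = O(v^6) with deg P <= 2 kills the coefficients of v^3..v^5 in Q*f:
  v^3: a_3 + q1*a_2 + q2*a_1 + q3*a_0 = 0, i.e. 319/1512 + (-311/504)*q1 + (107/42)*q2 + (45/77)*q3 = 0.
  v^4: a_4 + q1*a_3 + q2*a_2 + q3*a_1 = 0, i.e. -2795/36288 + (319/1512)*q1 + (-311/504)*q2 + (107/42)*q3 = 0.
  v^5: a_5 + q1*a_4 + q2*a_3 + q3*a_2 = 0, i.e. 247/7776 + (-2795/36288)*q1 + (319/1512)*q2 + (-311/504)*q3 = 0.
Solving this linear system: q1 = 456038255/619270032, q2 = 120394877/1238540064, q3 = -321361447/44587442304.
The numerator is Q*f truncated at degree 2: P0 = a_0 = 45/77; P1 = a_1 + q1*a_0 = 20285979917/6811970352; P2 = a_2 + q1*a_1 + q2*a_0 = 26890483541/20435911056.


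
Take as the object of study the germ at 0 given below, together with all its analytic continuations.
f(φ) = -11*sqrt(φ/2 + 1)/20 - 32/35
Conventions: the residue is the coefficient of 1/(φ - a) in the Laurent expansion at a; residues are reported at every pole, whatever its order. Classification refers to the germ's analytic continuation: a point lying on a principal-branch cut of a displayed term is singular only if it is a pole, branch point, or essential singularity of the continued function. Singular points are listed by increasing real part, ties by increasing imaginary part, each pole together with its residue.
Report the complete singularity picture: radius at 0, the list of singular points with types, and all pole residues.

Branch term (-11/20)*sqrt(1 - φ/(-2)): its argument vanishes at φ = -2, a square-root branch point, modulus 2.
The radius of convergence is the smallest modulus among the singular points: 2.

Radius of convergence at 0: 2.
At -2: an algebraic (square-root) branch point.


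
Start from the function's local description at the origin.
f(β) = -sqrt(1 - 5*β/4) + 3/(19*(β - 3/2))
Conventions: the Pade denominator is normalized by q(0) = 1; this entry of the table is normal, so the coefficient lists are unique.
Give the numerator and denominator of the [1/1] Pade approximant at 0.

Taylor coefficients needed (expand at 0): a_0 = -21/19, a_1 = 253/456, a_2 = 3251/21888.
Write the denominator as Q(β) = 1 + q1*β. Requiring Q*f - P = O(β^3) with deg P <= 1 kills the coefficients of β^2..β^2 in Q*f:
  β^2: a_2 + q1*a_1 = 0, i.e. 3251/21888 + (253/456)*q1 = 0.
Solving this linear system: q1 = -3251/12144.
The numerator is Q*f truncated at degree 1: P0 = a_0 = -21/19; P1 = a_1 + q1*a_0 = 10331/12144.

The Pade approximant has numerator coefficients [-21/19, 10331/12144]; denominator coefficients [1, -3251/12144].


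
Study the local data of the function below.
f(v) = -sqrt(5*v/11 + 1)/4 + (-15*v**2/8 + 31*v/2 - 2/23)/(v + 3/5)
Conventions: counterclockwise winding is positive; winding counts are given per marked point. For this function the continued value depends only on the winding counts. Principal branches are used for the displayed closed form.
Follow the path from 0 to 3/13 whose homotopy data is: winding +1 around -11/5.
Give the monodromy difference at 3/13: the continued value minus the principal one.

The rational part is single-valued and drops out of the difference; each branch term changes only by its own monodromy.
(-1/4)*sqrt(1 - v/(-11/5)): winding +1 is odd, the square root flips sign, contributing -2*(-1/4)*sqrt(1 - (3/13)/(-11/5)) = -2*(-1/4)*sqrt(158/143) = (1/286)*sqrt(22594).
Summing the contributions at v = 3/13 gives (1/286)*sqrt(22594).

Continued minus principal equals (1/286)*sqrt(22594).


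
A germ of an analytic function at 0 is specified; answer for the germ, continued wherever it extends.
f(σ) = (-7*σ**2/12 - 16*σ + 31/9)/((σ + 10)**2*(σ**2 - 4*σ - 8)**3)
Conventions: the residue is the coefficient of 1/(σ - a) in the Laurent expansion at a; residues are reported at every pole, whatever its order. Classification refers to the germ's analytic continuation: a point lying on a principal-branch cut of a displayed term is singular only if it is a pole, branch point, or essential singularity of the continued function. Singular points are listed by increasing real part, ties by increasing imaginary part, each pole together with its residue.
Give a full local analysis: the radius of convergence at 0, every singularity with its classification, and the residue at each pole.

Denominator factor (σ + 10)^2: pole of order 2 at -10, modulus 10.
Denominator factor (σ**2 - 4*σ - 8)^3: discriminant 48, real irrational roots 2 + (2)*sqrt(3) and 2 - (2)*sqrt(3); poles of order 3, moduli 2 + (2)*sqrt(3) and -2 + (2)*sqrt(3).
The radius of convergence is the smallest modulus among the singular points: -2 + (2)*sqrt(3).
At the order-2 pole -10 set g(σ) = (σ - (-10))^2*f(σ) = (-7*σ**2/12 - 16*σ + 31/9)/(σ**2 - 4*σ - 8)**3.
Order-2 pole: residue = g'(a); g'(-10) = 53/2299968, so the residue is 53/2299968.
The factor σ**2 - 4*σ - 8 splits as (σ - a)(σ - a') with a = 2 - (2)*sqrt(3), a' = 2 + (2)*sqrt(3). At the order-3 pole a set g(σ) = (σ - a)^3*f(σ) = [(-7*σ**2/12 - 16*σ + 31/9)/(σ + 10)**2] / (σ - a')^3.
Order-3 pole: residue = g''(a)/2; g''(2 - (2)*sqrt(3)) = -53/2299968 + (32267/331195392)*sqrt(3), so the residue is -53/4599936 + (32267/662390784)*sqrt(3).
The factor σ**2 - 4*σ - 8 splits as (σ - a)(σ - a') with a = 2 + (2)*sqrt(3), a' = 2 - (2)*sqrt(3). At the order-3 pole a set g(σ) = (σ - a)^3*f(σ) = [(-7*σ**2/12 - 16*σ + 31/9)/(σ + 10)**2] / (σ - a')^3.
Order-3 pole: residue = g''(a)/2; g''(2 + (2)*sqrt(3)) = -53/2299968 - (32267/331195392)*sqrt(3), so the residue is -53/4599936 - (32267/662390784)*sqrt(3).
List the singular points by increasing real part (a conjugate pair: the negative imaginary part first).

Radius of convergence at 0: -2 + (2)*sqrt(3).
At -10: a pole of order 2; residue 53/2299968.
At 2 - (2)*sqrt(3): a pole of order 3; residue -53/4599936 + (32267/662390784)*sqrt(3).
At 2 + (2)*sqrt(3): a pole of order 3; residue -53/4599936 - (32267/662390784)*sqrt(3).


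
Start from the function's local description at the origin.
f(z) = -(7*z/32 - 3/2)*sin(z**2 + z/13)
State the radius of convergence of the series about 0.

The radius of convergence is infinite.

The factor -sin(z**2 + z/13) is entire and contributes no finite singular point.
The polynomial part has no poles.
No finite singular points: the Taylor series at 0 converges everywhere.


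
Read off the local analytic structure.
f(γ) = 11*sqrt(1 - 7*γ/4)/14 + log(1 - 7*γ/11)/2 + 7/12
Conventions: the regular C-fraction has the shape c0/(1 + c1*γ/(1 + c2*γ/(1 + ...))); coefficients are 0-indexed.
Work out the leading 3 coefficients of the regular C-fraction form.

The regular C-fraction coefficients are [115/84, 3717/5060, -1354577/1194160].

Taylor coefficients (expand at 0): a_0 = 115/84, a_1 = -177/176, a_2 = -12453/30976.
c0 = a_0 = 115/84. Peel one level at a time: if S = 1 + c*γ/S' with S'(0) = 1, then c is the γ-coefficient of S and S' = c*γ/(S - 1).
S_1 = c0/f = 1 + (3717/5060)*γ + (85338351/102414400)*γ^2 + ...; c1 = 3717/5060.
S_2 = c1*γ/(S_1 - 1) = 1 + (-1354577/1194160)*γ + ...; c2 = -1354577/1194160.


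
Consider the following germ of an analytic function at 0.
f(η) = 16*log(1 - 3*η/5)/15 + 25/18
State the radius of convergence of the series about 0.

The radius of convergence is 5/3.

Branch term (16/15)*log(1 - η/(5/3)): its argument vanishes at η = 5/3, a logarithmic branch point, modulus 5/3.
The radius of convergence is the smallest modulus among the singular points: 5/3.


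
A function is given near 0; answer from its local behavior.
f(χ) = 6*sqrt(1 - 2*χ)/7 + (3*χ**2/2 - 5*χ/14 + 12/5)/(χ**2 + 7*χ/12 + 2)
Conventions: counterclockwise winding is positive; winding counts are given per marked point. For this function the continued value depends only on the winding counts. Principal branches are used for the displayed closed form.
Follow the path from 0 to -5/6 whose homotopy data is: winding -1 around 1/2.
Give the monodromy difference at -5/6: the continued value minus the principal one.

The rational part is single-valued and drops out of the difference; each branch term changes only by its own monodromy.
(6/7)*sqrt(1 - χ/(1/2)): winding -1 is odd, the square root flips sign, contributing -2*(6/7)*sqrt(1 - (-5/6)/(1/2)) = -2*(6/7)*sqrt(8/3) = -(8/7)*sqrt(6).
Summing the contributions at χ = -5/6 gives -(8/7)*sqrt(6).

Continued minus principal equals -(8/7)*sqrt(6).


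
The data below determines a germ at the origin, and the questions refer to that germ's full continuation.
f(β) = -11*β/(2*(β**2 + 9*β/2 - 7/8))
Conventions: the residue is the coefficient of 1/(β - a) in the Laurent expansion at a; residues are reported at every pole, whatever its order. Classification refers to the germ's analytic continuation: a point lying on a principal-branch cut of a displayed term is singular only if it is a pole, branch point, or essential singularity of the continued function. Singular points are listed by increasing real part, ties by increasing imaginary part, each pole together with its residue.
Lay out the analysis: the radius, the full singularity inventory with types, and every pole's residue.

Denominator factor (β**2 + 9*β/2 - 7/8): discriminant 95/4, real irrational roots -9/4 + (1/4)*sqrt(95) and -9/4 - (1/4)*sqrt(95); poles of order 1, moduli -9/4 + (1/4)*sqrt(95) and 9/4 + (1/4)*sqrt(95).
The radius of convergence is the smallest modulus among the singular points: -9/4 + (1/4)*sqrt(95).
The factor β**2 + 9*β/2 - 7/8 splits as (β - a)(β - a') with a = -9/4 - (1/4)*sqrt(95), a' = -9/4 + (1/4)*sqrt(95). At the order-1 pole a set g(β) = (β - a)*f(β) = [-11*β/2] / (β - a').
Simple pole: residue = g(a) at a = -9/4 - (1/4)*sqrt(95), which is -11/4 - (99/380)*sqrt(95).
The factor β**2 + 9*β/2 - 7/8 splits as (β - a)(β - a') with a = -9/4 + (1/4)*sqrt(95), a' = -9/4 - (1/4)*sqrt(95). At the order-1 pole a set g(β) = (β - a)*f(β) = [-11*β/2] / (β - a').
Simple pole: residue = g(a) at a = -9/4 + (1/4)*sqrt(95), which is -11/4 + (99/380)*sqrt(95).
List the singular points by increasing real part (a conjugate pair: the negative imaginary part first).

Radius of convergence at 0: -9/4 + (1/4)*sqrt(95).
At -9/4 - (1/4)*sqrt(95): a pole of order 1; residue -11/4 - (99/380)*sqrt(95).
At -9/4 + (1/4)*sqrt(95): a pole of order 1; residue -11/4 + (99/380)*sqrt(95).


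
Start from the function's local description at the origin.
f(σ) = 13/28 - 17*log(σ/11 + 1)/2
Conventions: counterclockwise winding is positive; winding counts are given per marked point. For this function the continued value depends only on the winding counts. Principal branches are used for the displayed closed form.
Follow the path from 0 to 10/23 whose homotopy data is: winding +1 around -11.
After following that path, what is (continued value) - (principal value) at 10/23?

The rational part is single-valued and drops out of the difference; each branch term changes only by its own monodromy.
(-17/2)*log(1 - σ/(-11)): each positive loop around -11 adds 2*pi*i to the log, so winding +1 contributes (-17/2)*(1)*2*pi*i = -(17)*pi*i.
Summing the contributions at σ = 10/23 gives -(17)*pi*i.

Continued minus principal equals -(17)*pi*i.


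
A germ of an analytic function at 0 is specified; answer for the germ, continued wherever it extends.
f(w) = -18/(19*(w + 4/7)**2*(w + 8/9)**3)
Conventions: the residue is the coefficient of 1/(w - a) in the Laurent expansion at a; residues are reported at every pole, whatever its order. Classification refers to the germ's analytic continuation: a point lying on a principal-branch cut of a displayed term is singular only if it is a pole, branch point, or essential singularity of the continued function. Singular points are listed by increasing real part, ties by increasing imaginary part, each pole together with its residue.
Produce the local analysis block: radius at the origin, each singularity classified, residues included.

Radius of convergence at 0: 4/7.
At -8/9: a pole of order 3; residue -425329947/1520000.
At -4/7: a pole of order 2; residue 425329947/1520000.

Denominator factor (w + 8/9)^3: pole of order 3 at -8/9, modulus 8/9.
Denominator factor (w + 4/7)^2: pole of order 2 at -4/7, modulus 4/7.
The radius of convergence is the smallest modulus among the singular points: 4/7.
At the order-3 pole -8/9 set g(w) = (w - (-8/9))^3*f(w) = -18/(19*(w + 4/7)**2).
Order-3 pole: residue = g''(a)/2; g''(-8/9) = -425329947/760000, so the residue is -425329947/1520000.
At the order-2 pole -4/7 set g(w) = (w - (-4/7))^2*f(w) = -18/(19*(w + 8/9)**3).
Order-2 pole: residue = g'(a); g'(-4/7) = 425329947/1520000, so the residue is 425329947/1520000.
List the singular points by increasing real part (a conjugate pair: the negative imaginary part first).


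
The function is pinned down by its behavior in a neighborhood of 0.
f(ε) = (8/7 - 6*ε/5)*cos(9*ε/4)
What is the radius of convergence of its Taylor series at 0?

The radius of convergence is infinite.

The factor cos(9*ε/4) is entire and contributes no finite singular point.
The polynomial part has no poles.
No finite singular points: the Taylor series at 0 converges everywhere.


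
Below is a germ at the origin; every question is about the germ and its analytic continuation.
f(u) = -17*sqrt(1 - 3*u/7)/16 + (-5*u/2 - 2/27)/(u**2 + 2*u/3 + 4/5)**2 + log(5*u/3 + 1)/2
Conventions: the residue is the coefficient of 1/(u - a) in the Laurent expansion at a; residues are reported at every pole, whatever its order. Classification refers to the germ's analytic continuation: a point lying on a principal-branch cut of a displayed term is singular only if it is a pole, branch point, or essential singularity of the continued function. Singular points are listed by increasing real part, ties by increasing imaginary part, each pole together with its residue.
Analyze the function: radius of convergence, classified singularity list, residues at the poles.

Radius of convergence at 0: 3/5.
At -3/5: a logarithmic branch point.
At (-1/3) - ((1/15)*sqrt(155))*i: a pole of order 2; residue ((205/7688)*sqrt(155))*i.
At (-1/3) + ((1/15)*sqrt(155))*i: a pole of order 2; residue -((205/7688)*sqrt(155))*i.
At 7/3: an algebraic (square-root) branch point.

Denominator factor (u**2 + 2*u/3 + 4/5)^2: discriminant -124/45, complex-conjugate roots (-1/3) + ((1/15)*sqrt(155))*i and (-1/3) - ((1/15)*sqrt(155))*i; poles of order 2, moduli (2/5)*sqrt(5) and (2/5)*sqrt(5).
Branch term (1/2)*log(1 - u/(-3/5)): its argument vanishes at u = -3/5, a logarithmic branch point, modulus 3/5.
Branch term (-17/16)*sqrt(1 - u/(7/3)): its argument vanishes at u = 7/3, a square-root branch point, modulus 7/3.
The radius of convergence is the smallest modulus among the singular points: 3/5.
The branch terms are analytic at (-1/3) - ((1/15)*sqrt(155))*i and contribute nothing to the residue; only the rational part matters.
The factor u**2 + 2*u/3 + 4/5 splits as (u - a)(u - a') with a = (-1/3) - ((1/15)*sqrt(155))*i, a' = (-1/3) + ((1/15)*sqrt(155))*i. At the order-2 pole a set g(u) = (u - a)^2*(rational part) = [-5*u/2 - 2/27] / (u - a')^2.
Order-2 pole: residue = g'(a); g'((-1/3) - ((1/15)*sqrt(155))*i) = ((205/7688)*sqrt(155))*i, so the residue is ((205/7688)*sqrt(155))*i.
The branch terms are analytic at (-1/3) + ((1/15)*sqrt(155))*i and contribute nothing to the residue; only the rational part matters.
The factor u**2 + 2*u/3 + 4/5 splits as (u - a)(u - a') with a = (-1/3) + ((1/15)*sqrt(155))*i, a' = (-1/3) - ((1/15)*sqrt(155))*i. At the order-2 pole a set g(u) = (u - a)^2*(rational part) = [-5*u/2 - 2/27] / (u - a')^2.
Order-2 pole: residue = g'(a); g'((-1/3) + ((1/15)*sqrt(155))*i) = -((205/7688)*sqrt(155))*i, so the residue is -((205/7688)*sqrt(155))*i.
List the singular points by increasing real part (a conjugate pair: the negative imaginary part first).


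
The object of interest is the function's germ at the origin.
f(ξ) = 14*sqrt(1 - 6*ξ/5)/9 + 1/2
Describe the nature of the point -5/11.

There is no denominator, hence no pole anywhere.
Branch term sqrt(1 - ξ/(5/6)): argument at -5/11 is 17/11, nonzero, so -5/11 is not its branch point (a point on a principal cut is still regular for the continued germ).
So the germ continues analytically to -5/11.

The point is a regular point.


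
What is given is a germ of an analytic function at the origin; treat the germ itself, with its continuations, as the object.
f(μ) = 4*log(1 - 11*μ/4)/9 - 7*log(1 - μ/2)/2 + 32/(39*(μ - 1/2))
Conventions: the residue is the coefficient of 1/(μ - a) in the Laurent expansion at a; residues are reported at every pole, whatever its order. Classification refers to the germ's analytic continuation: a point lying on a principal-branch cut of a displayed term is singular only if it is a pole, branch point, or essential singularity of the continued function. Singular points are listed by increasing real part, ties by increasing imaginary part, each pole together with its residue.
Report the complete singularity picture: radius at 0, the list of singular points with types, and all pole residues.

Denominator factor (μ - 1/2): pole of order 1 at 1/2, modulus 1/2.
Branch term (-7/2)*log(1 - μ/(2)): its argument vanishes at μ = 2, a logarithmic branch point, modulus 2.
Branch term (4/9)*log(1 - μ/(4/11)): its argument vanishes at μ = 4/11, a logarithmic branch point, modulus 4/11.
The radius of convergence is the smallest modulus among the singular points: 4/11.
The branch terms are analytic at 1/2 and contribute nothing to the residue; only the rational part matters.
At the order-1 pole 1/2 set g(μ) = (μ - (1/2))*(rational part) = 32/39.
Simple pole: residue = g(a) at a = 1/2, which is 32/39.
List the singular points by increasing real part (a conjugate pair: the negative imaginary part first).

Radius of convergence at 0: 4/11.
At 4/11: a logarithmic branch point.
At 1/2: a pole of order 1; residue 32/39.
At 2: a logarithmic branch point.


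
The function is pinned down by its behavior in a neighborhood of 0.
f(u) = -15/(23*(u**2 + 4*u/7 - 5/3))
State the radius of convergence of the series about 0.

The radius of convergence is -2/7 + (1/21)*sqrt(771).

Denominator factor (u**2 + 4*u/7 - 5/3): discriminant 1028/147, real irrational roots -2/7 + (1/21)*sqrt(771) and -2/7 - (1/21)*sqrt(771); poles of order 1, moduli -2/7 + (1/21)*sqrt(771) and 2/7 + (1/21)*sqrt(771).
The radius of convergence is the smallest modulus among the singular points: -2/7 + (1/21)*sqrt(771).


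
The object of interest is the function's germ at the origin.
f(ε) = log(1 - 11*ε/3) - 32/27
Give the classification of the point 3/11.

The point is a logarithmic branch point.

The term (1)*log(1 - ε/(3/11)) has argument 1 - 3/11/(3/11) = 0 at 3/11: a logarithmic (infinitely-sheeted) branch point; the remaining terms are analytic or single-valued there.


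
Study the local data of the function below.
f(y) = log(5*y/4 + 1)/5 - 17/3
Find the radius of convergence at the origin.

Branch term (1/5)*log(1 - y/(-4/5)): its argument vanishes at y = -4/5, a logarithmic branch point, modulus 4/5.
The radius of convergence is the smallest modulus among the singular points: 4/5.

The radius of convergence is 4/5.


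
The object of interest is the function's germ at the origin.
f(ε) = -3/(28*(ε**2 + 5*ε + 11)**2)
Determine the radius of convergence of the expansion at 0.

The radius of convergence is sqrt(11).

Denominator factor (ε**2 + 5*ε + 11)^2: discriminant -19, complex-conjugate roots (-5/2) + ((1/2)*sqrt(19))*i and (-5/2) - ((1/2)*sqrt(19))*i; poles of order 2, moduli sqrt(11) and sqrt(11).
The radius of convergence is the smallest modulus among the singular points: sqrt(11).


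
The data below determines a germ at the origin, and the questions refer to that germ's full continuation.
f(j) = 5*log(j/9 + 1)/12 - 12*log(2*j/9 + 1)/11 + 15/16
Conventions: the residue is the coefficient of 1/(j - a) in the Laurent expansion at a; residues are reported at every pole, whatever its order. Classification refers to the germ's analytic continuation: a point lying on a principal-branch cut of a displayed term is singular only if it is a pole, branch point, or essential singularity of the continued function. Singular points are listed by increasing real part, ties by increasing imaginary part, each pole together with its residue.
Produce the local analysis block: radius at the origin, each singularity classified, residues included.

Radius of convergence at 0: 9/2.
At -9: a logarithmic branch point.
At -9/2: a logarithmic branch point.

Branch term (5/12)*log(1 - j/(-9)): its argument vanishes at j = -9, a logarithmic branch point, modulus 9.
Branch term (-12/11)*log(1 - j/(-9/2)): its argument vanishes at j = -9/2, a logarithmic branch point, modulus 9/2.
The radius of convergence is the smallest modulus among the singular points: 9/2.
List the singular points by increasing real part (a conjugate pair: the negative imaginary part first).


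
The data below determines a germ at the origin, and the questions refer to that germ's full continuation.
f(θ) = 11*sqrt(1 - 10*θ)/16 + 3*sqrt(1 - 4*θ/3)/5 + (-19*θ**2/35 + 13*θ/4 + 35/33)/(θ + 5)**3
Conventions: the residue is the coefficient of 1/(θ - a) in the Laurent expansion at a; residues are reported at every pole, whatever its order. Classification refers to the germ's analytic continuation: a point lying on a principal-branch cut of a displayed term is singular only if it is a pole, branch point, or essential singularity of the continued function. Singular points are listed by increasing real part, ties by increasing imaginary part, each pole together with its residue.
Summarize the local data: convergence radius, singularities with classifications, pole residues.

Denominator factor (θ + 5)^3: pole of order 3 at -5, modulus 5.
Branch term (11/16)*sqrt(1 - θ/(1/10)): its argument vanishes at θ = 1/10, a square-root branch point, modulus 1/10.
Branch term (3/5)*sqrt(1 - θ/(3/4)): its argument vanishes at θ = 3/4, a square-root branch point, modulus 3/4.
The radius of convergence is the smallest modulus among the singular points: 1/10.
The branch terms are analytic at -5 and contribute nothing to the residue; only the rational part matters.
At the order-3 pole -5 set g(θ) = (θ - (-5))^3*(rational part) = -19*θ**2/35 + 13*θ/4 + 35/33.
Order-3 pole: residue = g''(a)/2; g''(-5) = -38/35, so the residue is -19/35.
List the singular points by increasing real part (a conjugate pair: the negative imaginary part first).

Radius of convergence at 0: 1/10.
At -5: a pole of order 3; residue -19/35.
At 1/10: an algebraic (square-root) branch point.
At 3/4: an algebraic (square-root) branch point.


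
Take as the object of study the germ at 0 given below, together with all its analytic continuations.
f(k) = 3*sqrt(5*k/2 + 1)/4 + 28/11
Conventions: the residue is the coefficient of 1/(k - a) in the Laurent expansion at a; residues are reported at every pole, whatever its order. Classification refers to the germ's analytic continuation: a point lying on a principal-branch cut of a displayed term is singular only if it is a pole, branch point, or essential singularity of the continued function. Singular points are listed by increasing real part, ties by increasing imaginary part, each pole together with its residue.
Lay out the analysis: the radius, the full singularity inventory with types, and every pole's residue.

Branch term (3/4)*sqrt(1 - k/(-2/5)): its argument vanishes at k = -2/5, a square-root branch point, modulus 2/5.
The radius of convergence is the smallest modulus among the singular points: 2/5.

Radius of convergence at 0: 2/5.
At -2/5: an algebraic (square-root) branch point.


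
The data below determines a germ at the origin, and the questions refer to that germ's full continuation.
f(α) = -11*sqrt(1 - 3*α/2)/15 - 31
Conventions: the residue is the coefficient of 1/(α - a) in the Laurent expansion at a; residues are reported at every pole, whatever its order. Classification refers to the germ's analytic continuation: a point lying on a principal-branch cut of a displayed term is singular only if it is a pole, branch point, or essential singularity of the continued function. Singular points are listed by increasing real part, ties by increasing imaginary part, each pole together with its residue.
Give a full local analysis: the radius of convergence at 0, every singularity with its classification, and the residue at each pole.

Radius of convergence at 0: 2/3.
At 2/3: an algebraic (square-root) branch point.

Branch term (-11/15)*sqrt(1 - α/(2/3)): its argument vanishes at α = 2/3, a square-root branch point, modulus 2/3.
The radius of convergence is the smallest modulus among the singular points: 2/3.


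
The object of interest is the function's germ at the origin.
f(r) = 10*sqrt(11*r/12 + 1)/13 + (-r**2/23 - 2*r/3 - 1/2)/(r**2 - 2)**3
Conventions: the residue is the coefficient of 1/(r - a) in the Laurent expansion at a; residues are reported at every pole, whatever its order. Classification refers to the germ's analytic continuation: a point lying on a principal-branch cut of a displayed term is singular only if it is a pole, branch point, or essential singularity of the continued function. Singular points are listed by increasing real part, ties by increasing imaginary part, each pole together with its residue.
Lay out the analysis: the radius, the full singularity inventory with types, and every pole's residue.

Radius of convergence at 0: 12/11.
At -sqrt(2): a pole of order 3; residue (65/5888)*sqrt(2).
At -12/11: an algebraic (square-root) branch point.
At sqrt(2): a pole of order 3; residue -(65/5888)*sqrt(2).

Denominator factor (r**2 - 2)^3: discriminant 8, real irrational roots sqrt(2) and -sqrt(2); poles of order 3, moduli sqrt(2) and sqrt(2).
Branch term (10/13)*sqrt(1 - r/(-12/11)): its argument vanishes at r = -12/11, a square-root branch point, modulus 12/11.
The radius of convergence is the smallest modulus among the singular points: 12/11.
The branch term is analytic at -sqrt(2) and contributes nothing to the residue; only the rational part matters.
The factor r**2 - 2 splits as (r - a)(r - a') with a = -sqrt(2), a' = sqrt(2). At the order-3 pole a set g(r) = (r - a)^3*(rational part) = [-r**2/23 - 2*r/3 - 1/2] / (r - a')^3.
Order-3 pole: residue = g''(a)/2; g''(-sqrt(2)) = (65/2944)*sqrt(2), so the residue is (65/5888)*sqrt(2).
The branch term is analytic at sqrt(2) and contributes nothing to the residue; only the rational part matters.
The factor r**2 - 2 splits as (r - a)(r - a') with a = sqrt(2), a' = -sqrt(2). At the order-3 pole a set g(r) = (r - a)^3*(rational part) = [-r**2/23 - 2*r/3 - 1/2] / (r - a')^3.
Order-3 pole: residue = g''(a)/2; g''(sqrt(2)) = -(65/2944)*sqrt(2), so the residue is -(65/5888)*sqrt(2).
List the singular points by increasing real part (a conjugate pair: the negative imaginary part first).


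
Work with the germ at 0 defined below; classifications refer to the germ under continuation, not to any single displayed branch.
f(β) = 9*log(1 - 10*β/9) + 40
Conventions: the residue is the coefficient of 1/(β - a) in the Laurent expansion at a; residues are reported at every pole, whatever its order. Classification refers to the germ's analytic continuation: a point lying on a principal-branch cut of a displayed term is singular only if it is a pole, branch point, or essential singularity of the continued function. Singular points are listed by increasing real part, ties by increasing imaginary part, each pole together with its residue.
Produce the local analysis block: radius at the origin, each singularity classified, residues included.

Radius of convergence at 0: 9/10.
At 9/10: a logarithmic branch point.

Branch term (9)*log(1 - β/(9/10)): its argument vanishes at β = 9/10, a logarithmic branch point, modulus 9/10.
The radius of convergence is the smallest modulus among the singular points: 9/10.


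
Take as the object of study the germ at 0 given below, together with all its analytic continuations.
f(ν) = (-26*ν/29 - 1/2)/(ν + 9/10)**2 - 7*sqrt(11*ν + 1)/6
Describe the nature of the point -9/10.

The point is a pole of order 2.

The denominator factor ν + 9/10 vanishes at -9/10 and appears to the power 2; the numerator there equals 89/290, nonzero, and no other factor vanishes.
The branch terms are analytic at this point.
Hence a pole whose order is the multiplicity, 2.


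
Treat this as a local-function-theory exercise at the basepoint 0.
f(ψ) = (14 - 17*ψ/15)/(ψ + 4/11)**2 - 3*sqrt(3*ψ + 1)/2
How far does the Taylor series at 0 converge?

Denominator factor (ψ + 4/11)^2: pole of order 2 at -4/11, modulus 4/11.
Branch term (-3/2)*sqrt(1 - ψ/(-1/3)): its argument vanishes at ψ = -1/3, a square-root branch point, modulus 1/3.
The radius of convergence is the smallest modulus among the singular points: 1/3.

The radius of convergence is 1/3.


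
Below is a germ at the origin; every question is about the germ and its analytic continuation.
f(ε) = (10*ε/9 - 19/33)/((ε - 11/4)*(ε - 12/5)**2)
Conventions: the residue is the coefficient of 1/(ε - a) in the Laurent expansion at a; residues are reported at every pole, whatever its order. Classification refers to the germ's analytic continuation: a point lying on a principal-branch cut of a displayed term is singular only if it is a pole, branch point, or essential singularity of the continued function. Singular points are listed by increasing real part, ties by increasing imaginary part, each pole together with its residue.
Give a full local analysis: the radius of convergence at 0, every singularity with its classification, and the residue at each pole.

Denominator factor (ε - 11/4): pole of order 1 at 11/4, modulus 11/4.
Denominator factor (ε - 12/5)^2: pole of order 2 at 12/5, modulus 12/5.
The radius of convergence is the smallest modulus among the singular points: 12/5.
At the order-2 pole 12/5 set g(ε) = (ε - (12/5))^2*f(ε) = (10*ε/9 - 19/33)/(ε - 11/4).
Order-2 pole: residue = g'(a); g'(12/5) = -98200/4851, so the residue is -98200/4851.
At the order-1 pole 11/4 set g(ε) = (ε - (11/4))*f(ε) = (10*ε/9 - 19/33)/(ε - 12/5)**2.
Simple pole: residue = g(a) at a = 11/4, which is 98200/4851.
List the singular points by increasing real part (a conjugate pair: the negative imaginary part first).

Radius of convergence at 0: 12/5.
At 12/5: a pole of order 2; residue -98200/4851.
At 11/4: a pole of order 1; residue 98200/4851.
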